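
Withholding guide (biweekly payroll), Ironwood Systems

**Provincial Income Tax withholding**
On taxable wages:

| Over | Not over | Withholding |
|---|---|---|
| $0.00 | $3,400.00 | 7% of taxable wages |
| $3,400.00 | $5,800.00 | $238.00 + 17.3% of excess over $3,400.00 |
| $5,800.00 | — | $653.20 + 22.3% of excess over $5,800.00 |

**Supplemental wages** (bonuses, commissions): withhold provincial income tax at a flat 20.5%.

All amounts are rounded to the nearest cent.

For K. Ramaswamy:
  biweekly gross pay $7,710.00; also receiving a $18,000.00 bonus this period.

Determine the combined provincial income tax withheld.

Provincial Income Tax: taxable = $7,710.00
  $653.20 + 22.3% × ($7,710.00 − $5,800.00) = $653.20 + 22.3% × $1,910.00 = $1,079.13
Supplemental (20.5% flat on bonus): 20.5% × $18,000.00 = $3,690.00
Total provincial income tax: $1,079.13 + $3,690.00 = $4,769.13

$4,769.13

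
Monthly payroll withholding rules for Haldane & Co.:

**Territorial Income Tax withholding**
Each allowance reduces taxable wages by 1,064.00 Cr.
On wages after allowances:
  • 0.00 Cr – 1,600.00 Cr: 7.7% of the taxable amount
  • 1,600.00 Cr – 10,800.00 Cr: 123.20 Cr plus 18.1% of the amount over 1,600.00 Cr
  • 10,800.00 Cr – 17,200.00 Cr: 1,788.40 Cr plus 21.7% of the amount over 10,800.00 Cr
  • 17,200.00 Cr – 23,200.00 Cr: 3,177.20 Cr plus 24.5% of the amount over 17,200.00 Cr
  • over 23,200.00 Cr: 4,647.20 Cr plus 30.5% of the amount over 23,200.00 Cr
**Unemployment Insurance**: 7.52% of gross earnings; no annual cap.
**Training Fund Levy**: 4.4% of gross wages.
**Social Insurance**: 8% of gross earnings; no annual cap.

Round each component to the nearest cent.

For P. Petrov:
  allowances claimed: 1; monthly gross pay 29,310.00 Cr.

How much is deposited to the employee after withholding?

17,285.22 Cr

Territorial Income Tax: taxable = 29,310.00 Cr − 1×1,064.00 Cr = 28,246.00 Cr
  4,647.20 Cr + 30.5% × (28,246.00 Cr − 23,200.00 Cr) = 4,647.20 Cr + 30.5% × 5,046.00 Cr = 6,186.23 Cr
Unemployment Insurance: 7.52% × 29,310.00 Cr = 2,204.11 Cr
Training Fund Levy: 4.4% × 29,310.00 Cr = 1,289.64 Cr
Social Insurance: 8% × 29,310.00 Cr = 2,344.80 Cr
Total withheld: 6,186.23 Cr + 2,204.11 Cr + 1,289.64 Cr + 2,344.80 Cr = 12,024.78 Cr
Net pay: 29,310.00 Cr − 12,024.78 Cr = 17,285.22 Cr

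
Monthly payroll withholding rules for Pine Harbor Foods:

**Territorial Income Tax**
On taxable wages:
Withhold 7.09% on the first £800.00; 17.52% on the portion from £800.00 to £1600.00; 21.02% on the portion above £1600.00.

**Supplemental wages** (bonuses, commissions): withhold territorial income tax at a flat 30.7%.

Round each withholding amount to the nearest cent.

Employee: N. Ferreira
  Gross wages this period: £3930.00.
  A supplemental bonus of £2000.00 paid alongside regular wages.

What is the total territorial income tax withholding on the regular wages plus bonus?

Territorial Income Tax: taxable = £3930.00
  £196.88 + 21.02% × (£3930.00 − £1600.00) = £196.88 + 21.02% × £2330.00 = £686.65
Supplemental (30.7% flat on bonus): 30.7% × £2000.00 = £614.00
Total territorial income tax: £686.65 + £614.00 = £1300.65

£1300.65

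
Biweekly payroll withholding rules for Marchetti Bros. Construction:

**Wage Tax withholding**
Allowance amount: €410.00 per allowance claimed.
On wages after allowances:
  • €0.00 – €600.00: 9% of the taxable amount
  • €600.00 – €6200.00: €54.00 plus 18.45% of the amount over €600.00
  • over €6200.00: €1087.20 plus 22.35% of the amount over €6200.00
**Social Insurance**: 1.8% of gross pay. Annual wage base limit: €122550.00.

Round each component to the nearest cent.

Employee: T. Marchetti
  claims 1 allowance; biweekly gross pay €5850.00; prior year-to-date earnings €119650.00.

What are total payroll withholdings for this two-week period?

€999.18

Wage Tax: taxable = €5850.00 − 1×€410.00 = €5440.00
  €54.00 + 18.45% × (€5440.00 − €600.00) = €54.00 + 18.45% × €4840.00 = €946.98
Social Insurance: cap €122550.00 − YTD €119650.00 = €2900.00 subject; 1.8% × €2900.00 = €52.20
Total: €946.98 + €52.20 = €999.18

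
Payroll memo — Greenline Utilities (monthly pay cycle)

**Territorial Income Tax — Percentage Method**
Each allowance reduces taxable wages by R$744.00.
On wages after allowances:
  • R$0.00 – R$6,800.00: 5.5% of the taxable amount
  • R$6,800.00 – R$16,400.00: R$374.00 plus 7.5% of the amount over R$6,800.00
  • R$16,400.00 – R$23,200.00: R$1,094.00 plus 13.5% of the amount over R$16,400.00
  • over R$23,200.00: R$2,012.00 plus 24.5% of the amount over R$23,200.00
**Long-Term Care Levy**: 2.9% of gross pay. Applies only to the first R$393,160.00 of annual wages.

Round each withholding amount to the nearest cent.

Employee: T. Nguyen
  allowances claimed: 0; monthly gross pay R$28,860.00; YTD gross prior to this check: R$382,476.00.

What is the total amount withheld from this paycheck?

R$3,708.54

Territorial Income Tax: taxable = R$28,860.00
  R$2,012.00 + 24.5% × (R$28,860.00 − R$23,200.00) = R$2,012.00 + 24.5% × R$5,660.00 = R$3,398.70
Long-Term Care Levy: cap R$393,160.00 − YTD R$382,476.00 = R$10,684.00 subject; 2.9% × R$10,684.00 = R$309.84
Total: R$3,398.70 + R$309.84 = R$3,708.54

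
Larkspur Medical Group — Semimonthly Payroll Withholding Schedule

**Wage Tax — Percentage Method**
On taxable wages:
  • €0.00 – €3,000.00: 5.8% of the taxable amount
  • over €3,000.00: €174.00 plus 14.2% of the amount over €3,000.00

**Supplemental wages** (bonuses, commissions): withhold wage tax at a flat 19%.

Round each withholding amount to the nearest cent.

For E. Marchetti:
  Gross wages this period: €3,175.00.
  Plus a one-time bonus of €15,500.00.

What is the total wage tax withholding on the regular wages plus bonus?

Wage Tax: taxable = €3,175.00
  €174.00 + 14.2% × (€3,175.00 − €3,000.00) = €174.00 + 14.2% × €175.00 = €198.85
Supplemental (19% flat on bonus): 19% × €15,500.00 = €2,945.00
Total wage tax: €198.85 + €2,945.00 = €3,143.85

€3,143.85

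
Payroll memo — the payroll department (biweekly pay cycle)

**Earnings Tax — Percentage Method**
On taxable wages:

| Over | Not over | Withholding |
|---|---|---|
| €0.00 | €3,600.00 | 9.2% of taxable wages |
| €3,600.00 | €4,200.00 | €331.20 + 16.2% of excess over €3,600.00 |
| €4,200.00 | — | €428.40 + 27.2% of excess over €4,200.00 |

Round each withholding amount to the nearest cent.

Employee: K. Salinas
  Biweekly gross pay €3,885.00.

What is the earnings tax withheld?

€377.37

Earnings Tax: taxable = €3,885.00
  €331.20 + 16.2% × (€3,885.00 − €3,600.00) = €331.20 + 16.2% × €285.00 = €377.37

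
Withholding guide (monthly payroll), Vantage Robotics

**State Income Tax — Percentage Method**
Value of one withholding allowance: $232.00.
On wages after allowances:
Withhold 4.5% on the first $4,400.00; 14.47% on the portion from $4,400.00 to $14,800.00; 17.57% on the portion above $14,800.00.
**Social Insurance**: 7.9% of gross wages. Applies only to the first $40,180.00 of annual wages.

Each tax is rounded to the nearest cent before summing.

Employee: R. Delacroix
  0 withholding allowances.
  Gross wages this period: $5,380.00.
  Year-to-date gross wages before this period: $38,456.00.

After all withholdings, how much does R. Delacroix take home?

State Income Tax: taxable = $5,380.00
  $198.00 + 14.47% × ($5,380.00 − $4,400.00) = $198.00 + 14.47% × $980.00 = $339.81
Social Insurance: cap $40,180.00 − YTD $38,456.00 = $1,724.00 subject; 7.9% × $1,724.00 = $136.20
Total withheld: $339.81 + $136.20 = $476.01
Net pay: $5,380.00 − $476.01 = $4,903.99

$4,903.99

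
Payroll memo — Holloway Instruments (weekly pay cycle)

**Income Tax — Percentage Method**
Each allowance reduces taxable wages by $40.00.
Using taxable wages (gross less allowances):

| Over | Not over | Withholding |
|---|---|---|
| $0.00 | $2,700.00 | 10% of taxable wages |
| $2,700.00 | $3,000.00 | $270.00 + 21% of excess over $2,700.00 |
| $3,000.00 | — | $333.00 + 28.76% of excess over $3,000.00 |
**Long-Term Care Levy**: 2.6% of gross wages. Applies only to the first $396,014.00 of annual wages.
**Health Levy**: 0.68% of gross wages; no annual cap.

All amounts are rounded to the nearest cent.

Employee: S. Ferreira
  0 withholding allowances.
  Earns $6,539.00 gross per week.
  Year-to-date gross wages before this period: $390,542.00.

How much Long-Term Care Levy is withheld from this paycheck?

$142.27

Long-Term Care Levy: cap $396,014.00 − YTD $390,542.00 = $5,472.00 subject; 2.6% × $5,472.00 = $142.27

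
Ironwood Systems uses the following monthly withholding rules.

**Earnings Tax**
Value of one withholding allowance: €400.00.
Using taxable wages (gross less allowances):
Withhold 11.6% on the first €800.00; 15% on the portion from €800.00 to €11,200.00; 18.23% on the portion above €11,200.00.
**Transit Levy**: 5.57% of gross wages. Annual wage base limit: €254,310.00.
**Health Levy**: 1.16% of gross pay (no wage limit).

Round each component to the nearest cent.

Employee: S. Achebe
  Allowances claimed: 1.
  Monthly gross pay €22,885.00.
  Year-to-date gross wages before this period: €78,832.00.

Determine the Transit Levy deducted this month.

€1,274.69

Transit Levy: 5.57% × €22,885.00 = €1,274.69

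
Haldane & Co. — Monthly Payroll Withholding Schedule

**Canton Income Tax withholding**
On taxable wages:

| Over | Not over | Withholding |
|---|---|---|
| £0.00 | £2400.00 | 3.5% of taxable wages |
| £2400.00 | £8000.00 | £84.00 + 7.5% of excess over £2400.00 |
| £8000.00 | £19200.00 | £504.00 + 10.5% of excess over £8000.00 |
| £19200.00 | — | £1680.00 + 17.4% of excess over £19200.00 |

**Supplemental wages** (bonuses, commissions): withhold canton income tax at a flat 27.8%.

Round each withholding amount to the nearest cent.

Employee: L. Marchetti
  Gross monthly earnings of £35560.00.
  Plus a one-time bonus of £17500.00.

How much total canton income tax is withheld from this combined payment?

£9391.64

Canton Income Tax: taxable = £35560.00
  £1680.00 + 17.4% × (£35560.00 − £19200.00) = £1680.00 + 17.4% × £16360.00 = £4526.64
Supplemental (27.8% flat on bonus): 27.8% × £17500.00 = £4865.00
Total canton income tax: £4526.64 + £4865.00 = £9391.64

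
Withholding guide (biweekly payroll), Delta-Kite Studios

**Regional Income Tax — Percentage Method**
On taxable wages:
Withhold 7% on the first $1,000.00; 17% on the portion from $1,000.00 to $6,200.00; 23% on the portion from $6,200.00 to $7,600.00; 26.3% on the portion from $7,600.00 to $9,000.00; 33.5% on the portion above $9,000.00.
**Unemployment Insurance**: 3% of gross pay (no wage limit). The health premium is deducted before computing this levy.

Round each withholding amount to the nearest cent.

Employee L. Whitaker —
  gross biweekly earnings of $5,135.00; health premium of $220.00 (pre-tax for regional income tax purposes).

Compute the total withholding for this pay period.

$883.00

Regional Income Tax: taxable = $5,135.00 − $220.00 = $4,915.00
  $70.00 + 17% × ($4,915.00 − $1,000.00) = $70.00 + 17% × $3,915.00 = $735.55
Unemployment Insurance: 3% × $4,915.00 = $147.45
Total: $735.55 + $147.45 = $883.00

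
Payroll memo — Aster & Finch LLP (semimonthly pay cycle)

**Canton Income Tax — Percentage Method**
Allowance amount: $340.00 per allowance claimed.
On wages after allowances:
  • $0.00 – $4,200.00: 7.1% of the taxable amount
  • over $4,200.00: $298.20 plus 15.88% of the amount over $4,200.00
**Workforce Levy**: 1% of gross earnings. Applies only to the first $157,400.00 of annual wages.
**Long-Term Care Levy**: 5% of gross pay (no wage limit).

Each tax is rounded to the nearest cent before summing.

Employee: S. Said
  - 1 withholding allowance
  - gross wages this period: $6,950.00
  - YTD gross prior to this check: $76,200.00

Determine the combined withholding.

Canton Income Tax: taxable = $6,950.00 − 1×$340.00 = $6,610.00
  $298.20 + 15.88% × ($6,610.00 − $4,200.00) = $298.20 + 15.88% × $2,410.00 = $680.91
Workforce Levy: 1% × $6,950.00 = $69.50
Long-Term Care Levy: 5% × $6,950.00 = $347.50
Total: $680.91 + $69.50 + $347.50 = $1,097.91

$1,097.91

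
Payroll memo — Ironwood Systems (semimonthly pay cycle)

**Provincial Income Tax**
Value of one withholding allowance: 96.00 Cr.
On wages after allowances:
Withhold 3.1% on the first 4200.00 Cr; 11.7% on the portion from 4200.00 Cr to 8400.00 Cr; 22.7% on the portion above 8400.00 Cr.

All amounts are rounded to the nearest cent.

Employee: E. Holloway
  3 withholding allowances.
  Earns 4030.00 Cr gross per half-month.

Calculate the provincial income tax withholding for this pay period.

Provincial Income Tax: taxable = 4030.00 Cr − 3×96.00 Cr = 3742.00 Cr
  3.1% × 3742.00 Cr = 116.00 Cr

116.00 Cr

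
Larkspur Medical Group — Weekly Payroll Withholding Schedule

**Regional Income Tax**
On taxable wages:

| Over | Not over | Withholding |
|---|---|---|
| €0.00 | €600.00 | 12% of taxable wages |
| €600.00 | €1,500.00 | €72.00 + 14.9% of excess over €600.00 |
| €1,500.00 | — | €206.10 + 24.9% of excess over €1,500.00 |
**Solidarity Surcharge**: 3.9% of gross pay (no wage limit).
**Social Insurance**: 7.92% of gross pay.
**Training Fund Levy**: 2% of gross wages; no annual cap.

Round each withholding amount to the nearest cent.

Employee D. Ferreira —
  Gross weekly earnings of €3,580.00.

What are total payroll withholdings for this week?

€1,218.78

Regional Income Tax: taxable = €3,580.00
  €206.10 + 24.9% × (€3,580.00 − €1,500.00) = €206.10 + 24.9% × €2,080.00 = €724.02
Solidarity Surcharge: 3.9% × €3,580.00 = €139.62
Social Insurance: 7.92% × €3,580.00 = €283.54
Training Fund Levy: 2% × €3,580.00 = €71.60
Total: €724.02 + €139.62 + €283.54 + €71.60 = €1,218.78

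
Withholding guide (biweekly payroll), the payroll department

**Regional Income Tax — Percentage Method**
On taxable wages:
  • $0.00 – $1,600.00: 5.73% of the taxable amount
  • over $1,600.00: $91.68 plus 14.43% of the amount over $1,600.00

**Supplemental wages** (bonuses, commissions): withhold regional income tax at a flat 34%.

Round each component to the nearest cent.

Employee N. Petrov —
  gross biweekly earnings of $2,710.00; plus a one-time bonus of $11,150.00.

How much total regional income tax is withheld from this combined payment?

Regional Income Tax: taxable = $2,710.00
  $91.68 + 14.43% × ($2,710.00 − $1,600.00) = $91.68 + 14.43% × $1,110.00 = $251.85
Supplemental (34% flat on bonus): 34% × $11,150.00 = $3,791.00
Total regional income tax: $251.85 + $3,791.00 = $4,042.85

$4,042.85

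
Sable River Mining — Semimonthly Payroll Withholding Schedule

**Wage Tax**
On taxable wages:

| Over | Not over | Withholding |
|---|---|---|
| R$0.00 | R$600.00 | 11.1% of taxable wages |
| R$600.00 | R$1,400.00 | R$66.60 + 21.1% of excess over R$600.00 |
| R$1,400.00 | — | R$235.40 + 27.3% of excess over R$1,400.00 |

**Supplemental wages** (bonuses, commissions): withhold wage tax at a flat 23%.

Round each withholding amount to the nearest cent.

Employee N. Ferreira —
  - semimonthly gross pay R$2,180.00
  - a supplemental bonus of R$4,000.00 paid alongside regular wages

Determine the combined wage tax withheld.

R$1,368.34

Wage Tax: taxable = R$2,180.00
  R$235.40 + 27.3% × (R$2,180.00 − R$1,400.00) = R$235.40 + 27.3% × R$780.00 = R$448.34
Supplemental (23% flat on bonus): 23% × R$4,000.00 = R$920.00
Total wage tax: R$448.34 + R$920.00 = R$1,368.34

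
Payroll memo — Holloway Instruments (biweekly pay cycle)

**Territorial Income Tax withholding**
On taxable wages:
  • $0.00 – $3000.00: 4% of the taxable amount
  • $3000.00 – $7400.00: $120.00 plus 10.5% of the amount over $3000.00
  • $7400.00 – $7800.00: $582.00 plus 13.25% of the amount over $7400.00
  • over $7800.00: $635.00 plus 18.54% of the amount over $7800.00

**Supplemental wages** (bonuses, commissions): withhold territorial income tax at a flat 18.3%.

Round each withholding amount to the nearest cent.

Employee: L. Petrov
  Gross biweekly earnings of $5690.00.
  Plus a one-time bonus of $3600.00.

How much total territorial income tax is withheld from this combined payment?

Territorial Income Tax: taxable = $5690.00
  $120.00 + 10.5% × ($5690.00 − $3000.00) = $120.00 + 10.5% × $2690.00 = $402.45
Supplemental (18.3% flat on bonus): 18.3% × $3600.00 = $658.80
Total territorial income tax: $402.45 + $658.80 = $1061.25

$1061.25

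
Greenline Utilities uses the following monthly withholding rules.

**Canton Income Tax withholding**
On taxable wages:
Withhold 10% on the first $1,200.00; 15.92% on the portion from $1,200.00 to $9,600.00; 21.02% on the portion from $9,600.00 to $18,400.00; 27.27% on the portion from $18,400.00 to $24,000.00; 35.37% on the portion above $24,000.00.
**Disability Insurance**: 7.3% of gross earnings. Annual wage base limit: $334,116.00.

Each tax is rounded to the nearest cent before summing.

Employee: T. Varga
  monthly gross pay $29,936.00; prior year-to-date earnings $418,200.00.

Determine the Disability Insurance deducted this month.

Disability Insurance: YTD $418,200.00 ≥ cap $334,116.00 → $0.00

$0.00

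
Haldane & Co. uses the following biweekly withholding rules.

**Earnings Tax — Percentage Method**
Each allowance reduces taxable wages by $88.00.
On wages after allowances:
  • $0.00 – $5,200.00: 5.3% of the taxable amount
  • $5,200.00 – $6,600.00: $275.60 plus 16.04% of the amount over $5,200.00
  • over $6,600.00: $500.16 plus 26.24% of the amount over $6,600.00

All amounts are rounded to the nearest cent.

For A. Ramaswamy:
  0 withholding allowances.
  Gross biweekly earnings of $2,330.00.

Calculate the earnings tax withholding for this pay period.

$123.49

Earnings Tax: taxable = $2,330.00
  5.3% × $2,330.00 = $123.49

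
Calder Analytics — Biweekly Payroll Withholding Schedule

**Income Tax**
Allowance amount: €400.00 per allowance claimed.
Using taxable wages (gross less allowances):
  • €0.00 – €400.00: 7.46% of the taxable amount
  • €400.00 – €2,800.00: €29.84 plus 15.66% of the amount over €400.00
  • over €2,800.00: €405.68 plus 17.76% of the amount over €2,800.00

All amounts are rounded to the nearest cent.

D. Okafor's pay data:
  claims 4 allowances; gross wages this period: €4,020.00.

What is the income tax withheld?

Income Tax: taxable = €4,020.00 − 4×€400.00 = €2,420.00
  €29.84 + 15.66% × (€2,420.00 − €400.00) = €29.84 + 15.66% × €2,020.00 = €346.17

€346.17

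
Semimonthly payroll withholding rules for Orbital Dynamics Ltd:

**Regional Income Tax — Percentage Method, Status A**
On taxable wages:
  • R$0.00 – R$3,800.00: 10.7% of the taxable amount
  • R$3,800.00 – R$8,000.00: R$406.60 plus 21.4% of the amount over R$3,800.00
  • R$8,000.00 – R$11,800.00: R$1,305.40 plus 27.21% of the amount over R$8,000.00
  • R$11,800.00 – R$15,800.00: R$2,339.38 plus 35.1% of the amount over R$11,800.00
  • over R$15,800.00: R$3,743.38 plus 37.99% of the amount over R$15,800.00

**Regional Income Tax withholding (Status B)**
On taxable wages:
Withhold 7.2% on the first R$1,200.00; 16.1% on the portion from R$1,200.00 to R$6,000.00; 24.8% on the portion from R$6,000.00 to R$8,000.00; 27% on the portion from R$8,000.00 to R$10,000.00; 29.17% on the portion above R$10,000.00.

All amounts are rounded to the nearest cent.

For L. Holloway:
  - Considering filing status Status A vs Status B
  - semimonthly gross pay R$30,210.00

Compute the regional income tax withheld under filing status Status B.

Regional Income Tax (Status B): taxable = R$30,210.00
  R$1,895.20 + 29.17% × (R$30,210.00 − R$10,000.00) = R$1,895.20 + 29.17% × R$20,210.00 = R$7,790.46

R$7,790.46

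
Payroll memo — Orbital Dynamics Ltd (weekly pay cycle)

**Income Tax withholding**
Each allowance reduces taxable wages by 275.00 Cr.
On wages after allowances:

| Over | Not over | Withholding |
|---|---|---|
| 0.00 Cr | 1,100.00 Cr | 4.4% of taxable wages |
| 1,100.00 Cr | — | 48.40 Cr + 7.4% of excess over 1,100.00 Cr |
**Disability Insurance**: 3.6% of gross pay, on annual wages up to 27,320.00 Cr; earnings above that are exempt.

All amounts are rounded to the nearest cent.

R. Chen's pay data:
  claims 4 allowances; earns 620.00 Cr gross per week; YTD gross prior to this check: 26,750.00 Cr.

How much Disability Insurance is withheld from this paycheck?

Disability Insurance: cap 27,320.00 Cr − YTD 26,750.00 Cr = 570.00 Cr subject; 3.6% × 570.00 Cr = 20.52 Cr

20.52 Cr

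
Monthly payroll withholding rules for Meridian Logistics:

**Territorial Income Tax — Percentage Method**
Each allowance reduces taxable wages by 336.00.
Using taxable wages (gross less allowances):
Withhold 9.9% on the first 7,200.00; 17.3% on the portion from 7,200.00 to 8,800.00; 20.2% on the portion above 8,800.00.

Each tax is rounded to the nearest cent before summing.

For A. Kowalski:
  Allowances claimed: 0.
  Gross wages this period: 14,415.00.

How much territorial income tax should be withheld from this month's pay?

2,123.83

Territorial Income Tax: taxable = 14,415.00
  989.60 + 20.2% × (14,415.00 − 8,800.00) = 989.60 + 20.2% × 5,615.00 = 2,123.83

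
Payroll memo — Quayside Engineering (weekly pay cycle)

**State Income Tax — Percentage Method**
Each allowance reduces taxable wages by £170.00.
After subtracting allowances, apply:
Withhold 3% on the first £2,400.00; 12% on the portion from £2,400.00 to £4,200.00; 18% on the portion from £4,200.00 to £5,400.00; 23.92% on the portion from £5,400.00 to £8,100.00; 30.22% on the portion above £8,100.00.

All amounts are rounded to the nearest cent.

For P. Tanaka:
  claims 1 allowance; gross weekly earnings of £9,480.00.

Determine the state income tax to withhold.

State Income Tax: taxable = £9,480.00 − 1×£170.00 = £9,310.00
  £1,149.84 + 30.22% × (£9,310.00 − £8,100.00) = £1,149.84 + 30.22% × £1,210.00 = £1,515.50

£1,515.50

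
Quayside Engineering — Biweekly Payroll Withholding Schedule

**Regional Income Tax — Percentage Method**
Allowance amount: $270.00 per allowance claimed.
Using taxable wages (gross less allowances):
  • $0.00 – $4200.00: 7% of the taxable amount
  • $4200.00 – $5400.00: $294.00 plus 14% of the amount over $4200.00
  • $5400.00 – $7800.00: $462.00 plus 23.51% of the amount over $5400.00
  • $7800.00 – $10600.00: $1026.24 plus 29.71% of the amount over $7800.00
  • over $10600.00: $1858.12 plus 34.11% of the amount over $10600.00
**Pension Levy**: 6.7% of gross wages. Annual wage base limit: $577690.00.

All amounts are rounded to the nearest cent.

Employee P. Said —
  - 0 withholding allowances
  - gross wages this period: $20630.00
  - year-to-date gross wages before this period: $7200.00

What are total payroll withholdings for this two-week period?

$6661.56

Regional Income Tax: taxable = $20630.00
  $1858.12 + 34.11% × ($20630.00 − $10600.00) = $1858.12 + 34.11% × $10030.00 = $5279.35
Pension Levy: 6.7% × $20630.00 = $1382.21
Total: $5279.35 + $1382.21 = $6661.56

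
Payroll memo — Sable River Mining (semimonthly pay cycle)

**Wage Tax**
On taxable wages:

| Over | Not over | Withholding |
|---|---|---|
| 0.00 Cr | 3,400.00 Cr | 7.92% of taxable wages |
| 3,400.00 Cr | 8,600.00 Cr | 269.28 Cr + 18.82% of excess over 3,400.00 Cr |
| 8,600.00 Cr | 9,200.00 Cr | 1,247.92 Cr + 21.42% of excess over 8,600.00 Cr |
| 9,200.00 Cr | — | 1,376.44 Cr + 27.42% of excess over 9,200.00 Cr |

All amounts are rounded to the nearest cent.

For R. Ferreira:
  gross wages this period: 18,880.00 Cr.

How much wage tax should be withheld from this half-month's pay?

4,030.70 Cr

Wage Tax: taxable = 18,880.00 Cr
  1,376.44 Cr + 27.42% × (18,880.00 Cr − 9,200.00 Cr) = 1,376.44 Cr + 27.42% × 9,680.00 Cr = 4,030.70 Cr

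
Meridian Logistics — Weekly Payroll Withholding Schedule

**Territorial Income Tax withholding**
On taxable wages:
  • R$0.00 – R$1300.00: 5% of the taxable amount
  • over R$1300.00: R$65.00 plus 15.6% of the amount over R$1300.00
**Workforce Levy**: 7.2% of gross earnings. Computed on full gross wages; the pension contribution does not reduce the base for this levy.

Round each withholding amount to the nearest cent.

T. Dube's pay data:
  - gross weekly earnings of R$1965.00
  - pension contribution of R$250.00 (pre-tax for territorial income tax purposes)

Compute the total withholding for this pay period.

Territorial Income Tax: taxable = R$1965.00 − R$250.00 = R$1715.00
  R$65.00 + 15.6% × (R$1715.00 − R$1300.00) = R$65.00 + 15.6% × R$415.00 = R$129.74
Workforce Levy: 7.2% × R$1965.00 = R$141.48
Total: R$129.74 + R$141.48 = R$271.22

R$271.22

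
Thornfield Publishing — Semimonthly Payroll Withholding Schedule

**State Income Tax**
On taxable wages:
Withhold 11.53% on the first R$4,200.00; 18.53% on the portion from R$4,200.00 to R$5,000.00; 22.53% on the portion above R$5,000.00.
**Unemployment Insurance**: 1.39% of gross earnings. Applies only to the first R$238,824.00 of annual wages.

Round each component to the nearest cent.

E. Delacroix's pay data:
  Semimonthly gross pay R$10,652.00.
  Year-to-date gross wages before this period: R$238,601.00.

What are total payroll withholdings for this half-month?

State Income Tax: taxable = R$10,652.00
  R$632.50 + 22.53% × (R$10,652.00 − R$5,000.00) = R$632.50 + 22.53% × R$5,652.00 = R$1,905.90
Unemployment Insurance: cap R$238,824.00 − YTD R$238,601.00 = R$223.00 subject; 1.39% × R$223.00 = R$3.10
Total: R$1,905.90 + R$3.10 = R$1,909.00

R$1,909.00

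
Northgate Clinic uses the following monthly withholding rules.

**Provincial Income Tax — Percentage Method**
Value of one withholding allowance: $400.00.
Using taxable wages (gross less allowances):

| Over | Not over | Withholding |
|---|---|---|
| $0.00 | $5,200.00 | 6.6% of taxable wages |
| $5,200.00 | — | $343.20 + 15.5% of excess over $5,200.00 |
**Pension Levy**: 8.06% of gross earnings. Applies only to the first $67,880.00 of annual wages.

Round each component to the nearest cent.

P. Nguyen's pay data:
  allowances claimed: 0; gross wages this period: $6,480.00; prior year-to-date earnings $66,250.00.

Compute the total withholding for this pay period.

$672.98

Provincial Income Tax: taxable = $6,480.00
  $343.20 + 15.5% × ($6,480.00 − $5,200.00) = $343.20 + 15.5% × $1,280.00 = $541.60
Pension Levy: cap $67,880.00 − YTD $66,250.00 = $1,630.00 subject; 8.06% × $1,630.00 = $131.38
Total: $541.60 + $131.38 = $672.98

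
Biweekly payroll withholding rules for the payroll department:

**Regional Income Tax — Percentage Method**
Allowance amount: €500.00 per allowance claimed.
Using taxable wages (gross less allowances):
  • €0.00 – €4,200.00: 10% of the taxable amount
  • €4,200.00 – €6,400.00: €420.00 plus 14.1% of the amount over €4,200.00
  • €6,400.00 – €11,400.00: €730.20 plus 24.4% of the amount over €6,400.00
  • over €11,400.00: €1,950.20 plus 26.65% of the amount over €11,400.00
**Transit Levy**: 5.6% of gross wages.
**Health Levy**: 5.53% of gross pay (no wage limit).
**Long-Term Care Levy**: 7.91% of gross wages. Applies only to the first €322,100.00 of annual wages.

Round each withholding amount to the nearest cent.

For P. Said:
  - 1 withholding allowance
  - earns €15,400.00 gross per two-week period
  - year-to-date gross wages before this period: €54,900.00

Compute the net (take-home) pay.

Regional Income Tax: taxable = €15,400.00 − 1×€500.00 = €14,900.00
  €1,950.20 + 26.65% × (€14,900.00 − €11,400.00) = €1,950.20 + 26.65% × €3,500.00 = €2,882.95
Transit Levy: 5.6% × €15,400.00 = €862.40
Health Levy: 5.53% × €15,400.00 = €851.62
Long-Term Care Levy: 7.91% × €15,400.00 = €1,218.14
Total withheld: €2,882.95 + €862.40 + €851.62 + €1,218.14 = €5,815.11
Net pay: €15,400.00 − €5,815.11 = €9,584.89

€9,584.89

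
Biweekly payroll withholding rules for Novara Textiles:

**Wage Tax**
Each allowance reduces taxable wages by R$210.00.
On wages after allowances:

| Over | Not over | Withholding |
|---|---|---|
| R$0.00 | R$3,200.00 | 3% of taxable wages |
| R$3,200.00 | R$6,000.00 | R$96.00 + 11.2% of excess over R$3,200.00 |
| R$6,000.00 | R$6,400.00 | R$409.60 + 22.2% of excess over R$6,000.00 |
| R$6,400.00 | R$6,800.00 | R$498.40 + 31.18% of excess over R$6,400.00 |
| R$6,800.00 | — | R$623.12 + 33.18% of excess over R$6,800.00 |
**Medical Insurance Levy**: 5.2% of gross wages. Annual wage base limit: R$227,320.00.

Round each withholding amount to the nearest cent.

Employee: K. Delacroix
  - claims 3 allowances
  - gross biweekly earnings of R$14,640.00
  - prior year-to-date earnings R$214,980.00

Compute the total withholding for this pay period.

R$3,657.08

Wage Tax: taxable = R$14,640.00 − 3×R$210.00 = R$14,010.00
  R$623.12 + 33.18% × (R$14,010.00 − R$6,800.00) = R$623.12 + 33.18% × R$7,210.00 = R$3,015.40
Medical Insurance Levy: cap R$227,320.00 − YTD R$214,980.00 = R$12,340.00 subject; 5.2% × R$12,340.00 = R$641.68
Total: R$3,015.40 + R$641.68 = R$3,657.08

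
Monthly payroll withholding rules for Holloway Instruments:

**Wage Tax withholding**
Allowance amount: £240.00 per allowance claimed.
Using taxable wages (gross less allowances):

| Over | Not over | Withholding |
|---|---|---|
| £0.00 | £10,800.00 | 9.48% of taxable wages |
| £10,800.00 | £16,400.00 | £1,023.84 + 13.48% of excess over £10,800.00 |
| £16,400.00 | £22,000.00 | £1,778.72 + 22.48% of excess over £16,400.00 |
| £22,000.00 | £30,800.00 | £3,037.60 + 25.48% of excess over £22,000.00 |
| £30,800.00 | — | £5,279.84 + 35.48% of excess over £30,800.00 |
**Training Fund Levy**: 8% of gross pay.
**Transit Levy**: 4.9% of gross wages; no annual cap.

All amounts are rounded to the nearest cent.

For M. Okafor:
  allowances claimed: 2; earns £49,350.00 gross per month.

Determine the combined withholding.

£18,057.23

Wage Tax: taxable = £49,350.00 − 2×£240.00 = £48,870.00
  £5,279.84 + 35.48% × (£48,870.00 − £30,800.00) = £5,279.84 + 35.48% × £18,070.00 = £11,691.08
Training Fund Levy: 8% × £49,350.00 = £3,948.00
Transit Levy: 4.9% × £49,350.00 = £2,418.15
Total: £11,691.08 + £3,948.00 + £2,418.15 = £18,057.23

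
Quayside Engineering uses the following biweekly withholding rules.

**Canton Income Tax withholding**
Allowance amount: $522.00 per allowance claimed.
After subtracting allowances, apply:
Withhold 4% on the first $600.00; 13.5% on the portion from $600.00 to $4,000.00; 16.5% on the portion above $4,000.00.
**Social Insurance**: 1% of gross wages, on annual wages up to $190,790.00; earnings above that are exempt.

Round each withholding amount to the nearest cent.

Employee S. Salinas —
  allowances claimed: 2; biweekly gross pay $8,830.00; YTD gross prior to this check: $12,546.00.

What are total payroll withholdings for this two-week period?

$1,195.99

Canton Income Tax: taxable = $8,830.00 − 2×$522.00 = $7,786.00
  $483.00 + 16.5% × ($7,786.00 − $4,000.00) = $483.00 + 16.5% × $3,786.00 = $1,107.69
Social Insurance: 1% × $8,830.00 = $88.30
Total: $1,107.69 + $88.30 = $1,195.99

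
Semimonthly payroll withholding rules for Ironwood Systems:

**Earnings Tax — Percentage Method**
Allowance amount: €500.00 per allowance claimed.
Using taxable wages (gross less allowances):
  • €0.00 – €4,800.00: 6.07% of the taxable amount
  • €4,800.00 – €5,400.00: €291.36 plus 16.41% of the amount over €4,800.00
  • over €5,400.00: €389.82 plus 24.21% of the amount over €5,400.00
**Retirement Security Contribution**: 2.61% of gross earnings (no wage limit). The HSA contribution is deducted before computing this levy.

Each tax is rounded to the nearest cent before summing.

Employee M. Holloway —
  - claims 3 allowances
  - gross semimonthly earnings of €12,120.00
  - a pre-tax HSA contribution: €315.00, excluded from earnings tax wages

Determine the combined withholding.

€1,885.43

Earnings Tax: taxable = €12,120.00 − €315.00 − 3×€500.00 = €10,305.00
  €389.82 + 24.21% × (€10,305.00 − €5,400.00) = €389.82 + 24.21% × €4,905.00 = €1,577.32
Retirement Security Contribution: 2.61% × €11,805.00 = €308.11
Total: €1,577.32 + €308.11 = €1,885.43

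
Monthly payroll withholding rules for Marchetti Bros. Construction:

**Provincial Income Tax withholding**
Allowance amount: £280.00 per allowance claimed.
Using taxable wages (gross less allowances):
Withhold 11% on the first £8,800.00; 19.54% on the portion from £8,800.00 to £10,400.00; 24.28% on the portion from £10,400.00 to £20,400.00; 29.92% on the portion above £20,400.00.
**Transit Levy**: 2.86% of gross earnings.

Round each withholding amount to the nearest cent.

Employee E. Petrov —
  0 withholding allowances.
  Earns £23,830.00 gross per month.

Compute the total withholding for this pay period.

Provincial Income Tax: taxable = £23,830.00
  £3,708.64 + 29.92% × (£23,830.00 − £20,400.00) = £3,708.64 + 29.92% × £3,430.00 = £4,734.90
Transit Levy: 2.86% × £23,830.00 = £681.54
Total: £4,734.90 + £681.54 = £5,416.44

£5,416.44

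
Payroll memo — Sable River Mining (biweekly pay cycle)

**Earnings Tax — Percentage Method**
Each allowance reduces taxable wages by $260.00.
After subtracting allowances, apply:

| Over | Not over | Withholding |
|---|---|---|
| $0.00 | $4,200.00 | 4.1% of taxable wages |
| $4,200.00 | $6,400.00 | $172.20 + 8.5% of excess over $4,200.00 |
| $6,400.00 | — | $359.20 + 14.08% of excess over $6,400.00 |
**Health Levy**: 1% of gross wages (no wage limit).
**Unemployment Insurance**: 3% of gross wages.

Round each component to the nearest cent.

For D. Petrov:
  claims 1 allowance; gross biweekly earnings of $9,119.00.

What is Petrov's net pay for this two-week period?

$8,048.81

Earnings Tax: taxable = $9,119.00 − 1×$260.00 = $8,859.00
  $359.20 + 14.08% × ($8,859.00 − $6,400.00) = $359.20 + 14.08% × $2,459.00 = $705.43
Health Levy: 1% × $9,119.00 = $91.19
Unemployment Insurance: 3% × $9,119.00 = $273.57
Total withheld: $705.43 + $91.19 + $273.57 = $1,070.19
Net pay: $9,119.00 − $1,070.19 = $8,048.81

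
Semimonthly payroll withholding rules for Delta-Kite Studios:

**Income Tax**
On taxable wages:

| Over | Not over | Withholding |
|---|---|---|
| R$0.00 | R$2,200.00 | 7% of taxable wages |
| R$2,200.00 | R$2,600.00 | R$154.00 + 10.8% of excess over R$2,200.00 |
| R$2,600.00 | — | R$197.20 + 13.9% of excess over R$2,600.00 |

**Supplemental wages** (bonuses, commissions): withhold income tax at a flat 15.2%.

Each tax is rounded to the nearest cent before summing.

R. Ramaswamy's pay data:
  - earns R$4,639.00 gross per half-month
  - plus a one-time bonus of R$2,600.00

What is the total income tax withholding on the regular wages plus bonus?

R$875.82

Income Tax: taxable = R$4,639.00
  R$197.20 + 13.9% × (R$4,639.00 − R$2,600.00) = R$197.20 + 13.9% × R$2,039.00 = R$480.62
Supplemental (15.2% flat on bonus): 15.2% × R$2,600.00 = R$395.20
Total income tax: R$480.62 + R$395.20 = R$875.82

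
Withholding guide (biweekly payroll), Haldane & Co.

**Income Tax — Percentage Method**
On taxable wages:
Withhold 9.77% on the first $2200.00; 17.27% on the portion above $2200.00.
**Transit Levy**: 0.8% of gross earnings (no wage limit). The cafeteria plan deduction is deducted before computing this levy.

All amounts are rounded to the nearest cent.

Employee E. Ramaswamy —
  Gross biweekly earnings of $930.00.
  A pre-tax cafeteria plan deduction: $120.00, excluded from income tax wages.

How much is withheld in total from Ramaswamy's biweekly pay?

Income Tax: taxable = $930.00 − $120.00 = $810.00
  9.77% × $810.00 = $79.14
Transit Levy: 0.8% × $810.00 = $6.48
Total: $79.14 + $6.48 = $85.62

$85.62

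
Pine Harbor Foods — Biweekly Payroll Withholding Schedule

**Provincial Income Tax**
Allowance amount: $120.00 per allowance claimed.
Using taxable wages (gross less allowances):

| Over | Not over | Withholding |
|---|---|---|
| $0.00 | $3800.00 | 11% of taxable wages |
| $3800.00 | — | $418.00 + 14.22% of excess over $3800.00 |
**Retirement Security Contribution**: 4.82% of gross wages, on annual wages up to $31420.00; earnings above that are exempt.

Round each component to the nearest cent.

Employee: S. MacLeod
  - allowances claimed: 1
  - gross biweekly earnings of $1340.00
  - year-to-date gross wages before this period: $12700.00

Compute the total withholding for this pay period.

Provincial Income Tax: taxable = $1340.00 − 1×$120.00 = $1220.00
  11% × $1220.00 = $134.20
Retirement Security Contribution: 4.82% × $1340.00 = $64.59
Total: $134.20 + $64.59 = $198.79

$198.79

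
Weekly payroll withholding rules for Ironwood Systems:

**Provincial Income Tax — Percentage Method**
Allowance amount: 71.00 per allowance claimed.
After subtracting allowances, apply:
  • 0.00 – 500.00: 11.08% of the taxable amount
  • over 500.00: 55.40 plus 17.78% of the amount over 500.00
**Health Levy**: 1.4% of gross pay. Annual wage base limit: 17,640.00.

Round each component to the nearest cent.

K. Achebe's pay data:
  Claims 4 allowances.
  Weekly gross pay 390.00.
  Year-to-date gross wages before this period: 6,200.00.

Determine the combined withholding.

Provincial Income Tax: taxable = 390.00 − 4×71.00 = 106.00
  11.08% × 106.00 = 11.74
Health Levy: 1.4% × 390.00 = 5.46
Total: 11.74 + 5.46 = 17.20

17.20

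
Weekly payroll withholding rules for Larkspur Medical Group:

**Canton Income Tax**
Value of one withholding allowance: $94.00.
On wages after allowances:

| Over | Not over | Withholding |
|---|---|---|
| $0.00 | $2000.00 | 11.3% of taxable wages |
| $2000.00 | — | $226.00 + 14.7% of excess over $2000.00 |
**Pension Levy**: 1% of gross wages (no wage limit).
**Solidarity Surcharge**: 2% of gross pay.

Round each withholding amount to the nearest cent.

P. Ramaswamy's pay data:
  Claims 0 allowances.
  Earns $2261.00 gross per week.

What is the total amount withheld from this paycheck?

Canton Income Tax: taxable = $2261.00
  $226.00 + 14.7% × ($2261.00 − $2000.00) = $226.00 + 14.7% × $261.00 = $264.37
Pension Levy: 1% × $2261.00 = $22.61
Solidarity Surcharge: 2% × $2261.00 = $45.22
Total: $264.37 + $22.61 + $45.22 = $332.20

$332.20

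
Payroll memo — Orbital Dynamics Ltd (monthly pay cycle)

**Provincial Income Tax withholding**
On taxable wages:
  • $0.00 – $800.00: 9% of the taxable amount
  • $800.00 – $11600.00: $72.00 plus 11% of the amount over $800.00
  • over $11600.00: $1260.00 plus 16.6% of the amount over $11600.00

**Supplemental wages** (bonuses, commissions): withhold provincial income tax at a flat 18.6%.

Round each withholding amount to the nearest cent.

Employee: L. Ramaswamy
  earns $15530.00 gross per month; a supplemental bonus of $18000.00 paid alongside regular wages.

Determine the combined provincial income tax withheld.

Provincial Income Tax: taxable = $15530.00
  $1260.00 + 16.6% × ($15530.00 − $11600.00) = $1260.00 + 16.6% × $3930.00 = $1912.38
Supplemental (18.6% flat on bonus): 18.6% × $18000.00 = $3348.00
Total provincial income tax: $1912.38 + $3348.00 = $5260.38

$5260.38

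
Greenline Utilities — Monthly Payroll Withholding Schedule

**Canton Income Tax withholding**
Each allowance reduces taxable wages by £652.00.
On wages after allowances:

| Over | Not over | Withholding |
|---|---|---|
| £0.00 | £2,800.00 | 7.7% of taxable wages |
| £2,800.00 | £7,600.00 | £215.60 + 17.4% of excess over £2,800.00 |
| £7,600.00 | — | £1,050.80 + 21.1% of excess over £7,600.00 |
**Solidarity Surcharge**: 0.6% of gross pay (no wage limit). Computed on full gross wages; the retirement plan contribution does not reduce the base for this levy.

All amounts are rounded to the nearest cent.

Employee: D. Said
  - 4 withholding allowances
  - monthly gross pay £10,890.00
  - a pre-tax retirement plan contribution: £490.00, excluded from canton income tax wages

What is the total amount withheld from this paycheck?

Canton Income Tax: taxable = £10,890.00 − £490.00 − 4×£652.00 = £7,792.00
  £1,050.80 + 21.1% × (£7,792.00 − £7,600.00) = £1,050.80 + 21.1% × £192.00 = £1,091.31
Solidarity Surcharge: 0.6% × £10,890.00 = £65.34
Total: £1,091.31 + £65.34 = £1,156.65

£1,156.65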